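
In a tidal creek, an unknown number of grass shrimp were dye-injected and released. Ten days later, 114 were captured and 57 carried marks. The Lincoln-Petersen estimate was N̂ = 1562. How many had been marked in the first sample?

M = 781

From N = M·C/R: M = N·R / C = 1562·57 / 114 = 89034 / 114 = 781.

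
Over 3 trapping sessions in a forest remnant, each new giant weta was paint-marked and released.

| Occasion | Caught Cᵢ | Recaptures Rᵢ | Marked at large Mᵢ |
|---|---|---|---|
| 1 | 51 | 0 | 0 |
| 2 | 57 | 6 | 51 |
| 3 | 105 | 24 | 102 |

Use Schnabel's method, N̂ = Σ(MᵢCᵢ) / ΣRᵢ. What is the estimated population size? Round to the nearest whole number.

N ≈ 454

Σ MᵢCᵢ = 0·51 + 51·57 + 102·105 = 0 + 2907 + 10710 = 13617
Σ Rᵢ = 0 + 6 + 24 = 30
N̂ = 13617 / 30 ≈ 453.9 → 454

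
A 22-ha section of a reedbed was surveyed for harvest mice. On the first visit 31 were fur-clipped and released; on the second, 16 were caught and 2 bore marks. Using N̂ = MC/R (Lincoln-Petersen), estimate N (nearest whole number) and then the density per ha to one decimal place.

density ≈ 11.3 harvest mice per ha

N̂ = 31·16/2 = 496/2 = 248
Density = N̂ / area = 248 / 22 ≈ 11.27 → 11.3 per ha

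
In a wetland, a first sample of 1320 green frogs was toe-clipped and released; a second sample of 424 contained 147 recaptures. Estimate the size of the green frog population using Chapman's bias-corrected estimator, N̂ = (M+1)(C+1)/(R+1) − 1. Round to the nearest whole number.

N̂ = (1320+1)(424+1)/(147+1) − 1 = 1321·425/148 − 1
= 561425/148 − 1 ≈ 3793.4 − 1 ≈ 3792.4 → 3792

N ≈ 3792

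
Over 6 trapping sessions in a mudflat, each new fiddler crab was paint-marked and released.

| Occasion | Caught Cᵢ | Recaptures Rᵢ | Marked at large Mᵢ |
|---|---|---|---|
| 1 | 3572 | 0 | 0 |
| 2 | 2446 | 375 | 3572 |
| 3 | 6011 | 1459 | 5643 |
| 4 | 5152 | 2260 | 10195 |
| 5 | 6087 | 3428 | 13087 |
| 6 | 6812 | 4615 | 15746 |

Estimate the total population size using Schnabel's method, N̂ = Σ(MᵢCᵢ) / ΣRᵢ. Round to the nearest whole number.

N ≈ 23,243

Σ MᵢCᵢ = 0·3572 + 3572·2446 + 5643·6011 + 10195·5152 + 13087·6087 + 15746·6812 = 0 + 8737112 + 33920073 + 52524640 + 79660569 + 107261752 = 282104146
Σ Rᵢ = 0 + 375 + 1459 + 2260 + 3428 + 4615 = 12137
N̂ = 282104146 / 12137 ≈ 23243.3 → 23243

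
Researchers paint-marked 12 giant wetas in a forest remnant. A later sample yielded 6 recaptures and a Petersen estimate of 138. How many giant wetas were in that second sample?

From N = M·C/R: C = N·R / M = 138·6 / 12 = 828 / 12 = 69.

C = 69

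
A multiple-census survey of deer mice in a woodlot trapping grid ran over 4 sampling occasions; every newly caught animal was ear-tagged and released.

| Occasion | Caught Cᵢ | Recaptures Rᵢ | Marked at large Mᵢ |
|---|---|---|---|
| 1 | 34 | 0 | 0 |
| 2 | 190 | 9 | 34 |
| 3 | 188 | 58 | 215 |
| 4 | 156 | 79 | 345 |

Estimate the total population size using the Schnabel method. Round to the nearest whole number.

N ≈ 690

Σ MᵢCᵢ = 0·34 + 34·190 + 215·188 + 345·156 = 0 + 6460 + 40420 + 53820 = 100700
Σ Rᵢ = 0 + 9 + 58 + 79 = 146
N̂ = 100700 / 146 ≈ 689.7 → 690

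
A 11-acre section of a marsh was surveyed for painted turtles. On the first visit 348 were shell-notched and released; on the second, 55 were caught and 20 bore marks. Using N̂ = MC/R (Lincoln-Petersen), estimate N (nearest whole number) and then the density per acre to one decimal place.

N̂ = 348·55/20 = 19140/20 = 957
Density = N̂ / area = 957 / 11 = 87.0 per acre

density ≈ 87.0 painted turtles per acre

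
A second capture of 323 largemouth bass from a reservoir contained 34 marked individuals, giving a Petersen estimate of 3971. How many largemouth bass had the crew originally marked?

M = 418

From N = M·C/R: M = N·R / C = 3971·34 / 323 = 135014 / 323 = 418.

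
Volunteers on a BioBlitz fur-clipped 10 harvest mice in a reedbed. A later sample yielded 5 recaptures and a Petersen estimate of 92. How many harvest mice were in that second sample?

C = 46

From N = M·C/R: C = N·R / M = 92·5 / 10 = 460 / 10 = 46.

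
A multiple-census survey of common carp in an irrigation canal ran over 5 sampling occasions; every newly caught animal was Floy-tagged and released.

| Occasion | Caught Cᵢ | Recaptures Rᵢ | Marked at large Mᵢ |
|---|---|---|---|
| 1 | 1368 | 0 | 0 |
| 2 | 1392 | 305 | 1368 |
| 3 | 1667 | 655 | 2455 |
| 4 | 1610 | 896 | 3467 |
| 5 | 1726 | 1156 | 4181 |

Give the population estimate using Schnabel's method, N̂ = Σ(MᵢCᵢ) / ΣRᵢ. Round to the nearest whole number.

Σ MᵢCᵢ = 0·1368 + 1368·1392 + 2455·1667 + 3467·1610 + 4181·1726 = 0 + 1904256 + 4092485 + 5581870 + 7216406 = 18795017
Σ Rᵢ = 0 + 305 + 655 + 896 + 1156 = 3012
N̂ = 18795017 / 3012 ≈ 6240.0 → 6240

N ≈ 6240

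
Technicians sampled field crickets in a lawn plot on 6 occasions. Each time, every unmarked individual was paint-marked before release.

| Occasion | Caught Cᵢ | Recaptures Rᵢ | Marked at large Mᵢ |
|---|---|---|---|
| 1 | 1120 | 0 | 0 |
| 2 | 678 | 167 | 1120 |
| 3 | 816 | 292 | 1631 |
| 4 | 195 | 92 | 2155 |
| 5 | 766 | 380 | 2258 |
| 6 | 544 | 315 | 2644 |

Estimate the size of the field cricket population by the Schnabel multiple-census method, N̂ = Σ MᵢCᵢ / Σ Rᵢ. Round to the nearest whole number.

N ≈ 4557

Σ MᵢCᵢ = 0·1120 + 1120·678 + 1631·816 + 2155·195 + 2258·766 + 2644·544 = 0 + 759360 + 1330896 + 420225 + 1729628 + 1438336 = 5678445
Σ Rᵢ = 0 + 167 + 292 + 92 + 380 + 315 = 1246
N̂ = 5678445 / 1246 ≈ 4557.3 → 4557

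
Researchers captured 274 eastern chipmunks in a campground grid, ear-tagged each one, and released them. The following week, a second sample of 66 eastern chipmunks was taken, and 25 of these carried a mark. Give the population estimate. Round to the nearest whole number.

N = (274 × 66) / 25 = 18084 / 25 ≈ 723.4 → 723

N ≈ 723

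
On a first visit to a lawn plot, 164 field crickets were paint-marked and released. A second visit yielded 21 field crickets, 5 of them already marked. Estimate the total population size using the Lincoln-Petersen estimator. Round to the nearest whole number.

N ≈ 689

Lincoln-Petersen assumes M/N = R/C, so N = M·C / R.
N = (164 × 21) / 5 = 3444 / 5 ≈ 688.8 → 689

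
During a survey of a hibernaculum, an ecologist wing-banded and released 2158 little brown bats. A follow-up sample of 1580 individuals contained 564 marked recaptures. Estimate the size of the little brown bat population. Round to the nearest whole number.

N ≈ 6045

The marked fraction in the recapture sample should equal the marked fraction in the population: 564/1580 = 2158/N.
N = (2158 × 1580) / 564 = 3409640 / 564 ≈ 6045.46 → 6045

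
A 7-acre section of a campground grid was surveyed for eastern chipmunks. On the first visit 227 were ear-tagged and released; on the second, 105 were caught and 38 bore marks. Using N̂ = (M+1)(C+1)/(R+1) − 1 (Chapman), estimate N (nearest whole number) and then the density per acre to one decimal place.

N̂ = 228·106/39 − 1 = 24168/39 − 1 ≈ 618.7 → 619
Density = N̂ / area = 619 / 7 ≈ 88.43 → 88.4 per acre

density ≈ 88.4 eastern chipmunks per acre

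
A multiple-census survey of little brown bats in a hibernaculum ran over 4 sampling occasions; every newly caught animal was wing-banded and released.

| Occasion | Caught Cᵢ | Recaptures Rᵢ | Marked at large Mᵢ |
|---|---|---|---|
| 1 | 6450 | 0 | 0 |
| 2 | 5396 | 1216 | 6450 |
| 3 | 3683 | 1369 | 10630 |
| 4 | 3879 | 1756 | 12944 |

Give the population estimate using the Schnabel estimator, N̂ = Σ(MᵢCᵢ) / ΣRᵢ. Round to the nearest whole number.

Σ MᵢCᵢ = 0·6450 + 6450·5396 + 10630·3683 + 12944·3879 = 0 + 34804200 + 39150290 + 50209776 = 124164266
Σ Rᵢ = 0 + 1216 + 1369 + 1756 = 4341
N̂ = 124164266 / 4341 ≈ 28602.7 → 28603

N ≈ 28,603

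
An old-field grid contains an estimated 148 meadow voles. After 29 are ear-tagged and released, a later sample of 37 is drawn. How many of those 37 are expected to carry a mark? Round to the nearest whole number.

expected recaptures ≈ 7

Expected recaptures E[R] = M·C / N.
E[R] = 29 × 37 / 148 = 1073 / 148 ≈ 7.2 → 7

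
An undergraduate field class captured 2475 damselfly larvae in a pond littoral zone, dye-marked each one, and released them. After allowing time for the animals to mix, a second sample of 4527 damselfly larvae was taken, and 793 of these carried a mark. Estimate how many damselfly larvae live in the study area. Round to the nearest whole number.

N ≈ 14,129

N = (2475 × 4527) / 793 = 11204325 / 793 ≈ 14129.0 → 14129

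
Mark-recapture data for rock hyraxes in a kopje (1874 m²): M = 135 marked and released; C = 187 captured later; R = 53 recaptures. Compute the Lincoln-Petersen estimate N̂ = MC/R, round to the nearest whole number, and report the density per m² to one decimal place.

density ≈ 0.3 rock hyraxes per m²

N̂ = 135·187/53 = 25245/53 ≈ 476.3 → 476
Density = N̂ / area = 476 / 1874 ≈ 0.25 → 0.3 per m²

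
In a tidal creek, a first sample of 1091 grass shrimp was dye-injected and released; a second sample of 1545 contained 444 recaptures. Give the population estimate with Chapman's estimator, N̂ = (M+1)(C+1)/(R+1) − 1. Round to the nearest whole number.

N̂ = (1091+1)(1545+1)/(444+1) − 1 = 1092·1546/445 − 1
= 1688232/445 − 1 ≈ 3793.8 − 1 ≈ 3792.8 → 3793

N ≈ 3793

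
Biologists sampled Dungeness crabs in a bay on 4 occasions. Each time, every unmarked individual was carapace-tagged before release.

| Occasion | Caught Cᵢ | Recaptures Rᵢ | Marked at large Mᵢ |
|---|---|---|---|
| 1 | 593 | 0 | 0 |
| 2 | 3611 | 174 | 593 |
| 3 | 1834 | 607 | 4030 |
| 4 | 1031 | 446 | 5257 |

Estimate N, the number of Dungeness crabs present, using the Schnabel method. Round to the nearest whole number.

N ≈ 12,186

Σ MᵢCᵢ = 0·593 + 593·3611 + 4030·1834 + 5257·1031 = 0 + 2141323 + 7391020 + 5419967 = 14952310
Σ Rᵢ = 0 + 174 + 607 + 446 = 1227
N̂ = 14952310 / 1227 ≈ 12186.1 → 12186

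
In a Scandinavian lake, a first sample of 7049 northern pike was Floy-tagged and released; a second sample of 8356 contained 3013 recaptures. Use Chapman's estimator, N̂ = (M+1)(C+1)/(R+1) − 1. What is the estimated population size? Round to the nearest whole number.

N ≈ 19,547

N̂ = (7049+1)(8356+1)/(3013+1) − 1 = 7050·8357/3014 − 1
= 58916850/3014 − 1 ≈ 19547.7 − 1 ≈ 19546.7 → 19547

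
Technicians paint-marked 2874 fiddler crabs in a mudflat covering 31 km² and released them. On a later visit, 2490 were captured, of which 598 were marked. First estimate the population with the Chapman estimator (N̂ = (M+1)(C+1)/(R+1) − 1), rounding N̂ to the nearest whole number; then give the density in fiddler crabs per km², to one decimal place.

N̂ = 2875·2491/599 − 1 = 7161625/599 − 1 ≈ 11955.0 → 11955
Density = N̂ / area = 11955 / 31 ≈ 385.645 → 385.6 per km²

density ≈ 385.6 fiddler crabs per km²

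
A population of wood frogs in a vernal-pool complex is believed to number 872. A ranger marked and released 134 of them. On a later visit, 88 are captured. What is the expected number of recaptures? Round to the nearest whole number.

expected recaptures ≈ 14

Expected recaptures E[R] = M·C / N.
E[R] = 134 × 88 / 872 = 11792 / 872 ≈ 13.5 → 14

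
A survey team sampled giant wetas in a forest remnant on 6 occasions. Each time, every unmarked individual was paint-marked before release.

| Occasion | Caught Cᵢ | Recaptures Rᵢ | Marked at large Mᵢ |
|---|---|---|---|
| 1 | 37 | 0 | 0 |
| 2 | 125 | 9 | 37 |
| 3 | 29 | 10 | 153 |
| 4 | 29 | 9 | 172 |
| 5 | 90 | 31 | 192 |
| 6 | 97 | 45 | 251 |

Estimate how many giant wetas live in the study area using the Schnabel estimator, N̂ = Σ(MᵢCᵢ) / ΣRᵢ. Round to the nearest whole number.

N ≈ 535

Σ MᵢCᵢ = 0·37 + 37·125 + 153·29 + 172·29 + 192·90 + 251·97 = 0 + 4625 + 4437 + 4988 + 17280 + 24347 = 55677
Σ Rᵢ = 0 + 9 + 10 + 9 + 31 + 45 = 104
N̂ = 55677 / 104 ≈ 535.4 → 535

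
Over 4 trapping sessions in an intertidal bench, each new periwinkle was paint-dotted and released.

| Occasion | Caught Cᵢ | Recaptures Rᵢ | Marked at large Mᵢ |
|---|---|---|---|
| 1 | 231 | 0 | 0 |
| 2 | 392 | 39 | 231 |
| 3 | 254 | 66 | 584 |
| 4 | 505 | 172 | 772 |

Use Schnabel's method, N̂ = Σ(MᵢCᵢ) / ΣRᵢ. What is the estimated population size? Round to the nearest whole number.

Σ MᵢCᵢ = 0·231 + 231·392 + 584·254 + 772·505 = 0 + 90552 + 148336 + 389860 = 628748
Σ Rᵢ = 0 + 39 + 66 + 172 = 277
N̂ = 628748 / 277 ≈ 2269.8 → 2270

N ≈ 2270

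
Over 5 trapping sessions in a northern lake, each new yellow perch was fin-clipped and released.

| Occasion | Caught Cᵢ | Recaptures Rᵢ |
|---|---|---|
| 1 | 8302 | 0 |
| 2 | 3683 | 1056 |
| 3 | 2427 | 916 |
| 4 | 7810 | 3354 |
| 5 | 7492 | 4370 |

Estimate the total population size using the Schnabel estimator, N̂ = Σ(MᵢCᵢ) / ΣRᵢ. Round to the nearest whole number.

Marked at large before each occasion: Mᵢ = Σⱼ<ᵢ (Cⱼ − Rⱼ) → M1=0, M2=8302, M3=10929, M4=12440, M5=16896
Σ MᵢCᵢ = 0·8302 + 8302·3683 + 10929·2427 + 12440·7810 + 16896·7492 = 0 + 30576266 + 26524683 + 97156400 + 126584832 = 280842181
Σ Rᵢ = 0 + 1056 + 916 + 3354 + 4370 = 9696
N̂ = 280842181 / 9696 ≈ 28964.7 → 28965

N ≈ 28,965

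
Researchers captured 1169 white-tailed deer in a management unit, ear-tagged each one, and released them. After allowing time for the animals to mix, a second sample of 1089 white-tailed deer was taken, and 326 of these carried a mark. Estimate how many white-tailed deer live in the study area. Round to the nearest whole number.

N = (1169 × 1089) / 326 = 1273041 / 326 ≈ 3905.0 → 3905

N ≈ 3905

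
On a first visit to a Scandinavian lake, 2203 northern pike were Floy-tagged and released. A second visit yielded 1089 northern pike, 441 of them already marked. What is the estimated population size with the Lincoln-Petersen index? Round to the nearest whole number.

N ≈ 5440

N = (2203 × 1089) / 441 = 2399067 / 441 ≈ 5440.1 → 5440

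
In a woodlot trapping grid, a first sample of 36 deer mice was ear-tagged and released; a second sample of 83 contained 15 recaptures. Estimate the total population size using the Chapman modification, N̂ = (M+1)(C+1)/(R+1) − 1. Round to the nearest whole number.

N̂ = (36+1)(83+1)/(15+1) − 1 = 37·84/16 − 1
= 3108/16 − 1 ≈ 194.2 − 1 ≈ 193.2 → 193

N ≈ 193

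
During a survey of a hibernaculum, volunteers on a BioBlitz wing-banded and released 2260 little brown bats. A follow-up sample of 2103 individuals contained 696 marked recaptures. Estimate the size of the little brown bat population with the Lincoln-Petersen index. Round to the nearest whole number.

N = (2260 × 2103) / 696 = 4752780 / 696 ≈ 6828.7 → 6829

N ≈ 6829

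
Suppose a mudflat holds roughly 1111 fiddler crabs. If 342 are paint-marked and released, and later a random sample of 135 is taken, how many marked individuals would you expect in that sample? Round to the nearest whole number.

expected recaptures ≈ 42

Expected recaptures E[R] = M·C / N.
E[R] = 342 × 135 / 1111 = 46170 / 1111 ≈ 41.6 → 42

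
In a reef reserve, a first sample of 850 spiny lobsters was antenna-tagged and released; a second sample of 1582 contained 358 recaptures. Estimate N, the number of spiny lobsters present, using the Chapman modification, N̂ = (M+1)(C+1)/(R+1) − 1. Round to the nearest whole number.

N ≈ 3751

N̂ = (850+1)(1582+1)/(358+1) − 1 = 851·1583/359 − 1
= 1347133/359 − 1 ≈ 3752.46 − 1 ≈ 3751.46 → 3751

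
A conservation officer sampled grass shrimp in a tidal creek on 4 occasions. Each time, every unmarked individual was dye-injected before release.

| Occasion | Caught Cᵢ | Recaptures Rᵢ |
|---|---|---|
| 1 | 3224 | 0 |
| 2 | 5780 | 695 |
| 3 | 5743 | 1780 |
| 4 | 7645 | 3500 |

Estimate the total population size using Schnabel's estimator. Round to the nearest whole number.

Marked at large before each occasion: Mᵢ = Σⱼ<ᵢ (Cⱼ − Rⱼ) → M1=0, M2=3224, M3=8309, M4=12272
Σ MᵢCᵢ = 0·3224 + 3224·5780 + 8309·5743 + 12272·7645 = 0 + 18634720 + 47718587 + 93819440 = 160172747
Σ Rᵢ = 0 + 695 + 1780 + 3500 = 5975
N̂ = 160172747 / 5975 ≈ 26807.2 → 26807

N ≈ 26,807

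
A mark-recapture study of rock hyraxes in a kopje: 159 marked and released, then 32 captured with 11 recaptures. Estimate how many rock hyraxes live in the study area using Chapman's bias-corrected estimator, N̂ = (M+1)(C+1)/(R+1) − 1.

N̂ = (159+1)(32+1)/(11+1) − 1 = 160·33/12 − 1
= 5280/12 − 1 = 440 − 1 = 439

N = 439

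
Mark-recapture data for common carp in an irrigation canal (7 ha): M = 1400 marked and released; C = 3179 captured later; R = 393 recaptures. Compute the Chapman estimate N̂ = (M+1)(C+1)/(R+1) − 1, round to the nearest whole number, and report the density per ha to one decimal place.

N̂ = 1401·3180/394 − 1 = 4455180/394 − 1 ≈ 11306.6 → 11307
Density = N̂ / area = 11307 / 7 ≈ 1615.29 → 1615.3 per ha

density ≈ 1615.3 common carp per ha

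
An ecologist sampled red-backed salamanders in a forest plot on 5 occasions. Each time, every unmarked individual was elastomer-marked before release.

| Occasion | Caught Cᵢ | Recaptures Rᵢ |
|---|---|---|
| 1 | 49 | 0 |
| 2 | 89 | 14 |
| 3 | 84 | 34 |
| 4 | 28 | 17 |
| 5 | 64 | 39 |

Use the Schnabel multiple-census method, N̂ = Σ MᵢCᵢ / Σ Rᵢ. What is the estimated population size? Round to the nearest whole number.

N ≈ 303

Marked at large before each occasion: Mᵢ = Σⱼ<ᵢ (Cⱼ − Rⱼ) → M1=0, M2=49, M3=124, M4=174, M5=185
Σ MᵢCᵢ = 0·49 + 49·89 + 124·84 + 174·28 + 185·64 = 0 + 4361 + 10416 + 4872 + 11840 = 31489
Σ Rᵢ = 0 + 14 + 34 + 17 + 39 = 104
N̂ = 31489 / 104 ≈ 302.8 → 303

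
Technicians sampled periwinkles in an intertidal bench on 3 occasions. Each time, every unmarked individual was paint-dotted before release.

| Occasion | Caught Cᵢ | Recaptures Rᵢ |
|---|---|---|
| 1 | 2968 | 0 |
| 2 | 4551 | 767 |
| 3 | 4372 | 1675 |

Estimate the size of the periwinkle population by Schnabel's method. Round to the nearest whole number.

N ≈ 17,620

Marked at large before each occasion: Mᵢ = Σⱼ<ᵢ (Cⱼ − Rⱼ) → M1=0, M2=2968, M3=6752
Σ MᵢCᵢ = 0·2968 + 2968·4551 + 6752·4372 = 0 + 13507368 + 29519744 = 43027112
Σ Rᵢ = 0 + 767 + 1675 = 2442
N̂ = 43027112 / 2442 ≈ 17619.6 → 17620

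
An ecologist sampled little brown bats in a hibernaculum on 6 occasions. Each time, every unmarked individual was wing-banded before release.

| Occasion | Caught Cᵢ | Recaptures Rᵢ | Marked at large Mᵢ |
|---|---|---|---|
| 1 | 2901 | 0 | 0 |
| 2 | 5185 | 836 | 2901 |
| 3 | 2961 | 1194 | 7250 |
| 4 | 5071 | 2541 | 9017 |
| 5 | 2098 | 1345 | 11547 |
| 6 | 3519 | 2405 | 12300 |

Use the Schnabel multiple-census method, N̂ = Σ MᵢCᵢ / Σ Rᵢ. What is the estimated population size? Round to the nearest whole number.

N ≈ 17,996

Σ MᵢCᵢ = 0·2901 + 2901·5185 + 7250·2961 + 9017·5071 + 11547·2098 + 12300·3519 = 0 + 15041685 + 21467250 + 45725207 + 24225606 + 43283700 = 149743448
Σ Rᵢ = 0 + 836 + 1194 + 2541 + 1345 + 2405 = 8321
N̂ = 149743448 / 8321 ≈ 17995.8 → 17996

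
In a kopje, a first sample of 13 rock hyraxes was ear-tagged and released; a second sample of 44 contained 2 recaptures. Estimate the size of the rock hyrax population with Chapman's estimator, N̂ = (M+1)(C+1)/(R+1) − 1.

N̂ = (13+1)(44+1)/(2+1) − 1 = 14·45/3 − 1
= 630/3 − 1 = 210 − 1 = 209

N = 209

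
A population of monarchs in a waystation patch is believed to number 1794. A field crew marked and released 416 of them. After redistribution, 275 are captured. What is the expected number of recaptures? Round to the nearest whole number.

expected recaptures ≈ 64

Expected recaptures E[R] = M·C / N.
E[R] = 416 × 275 / 1794 = 114400 / 1794 ≈ 63.8 → 64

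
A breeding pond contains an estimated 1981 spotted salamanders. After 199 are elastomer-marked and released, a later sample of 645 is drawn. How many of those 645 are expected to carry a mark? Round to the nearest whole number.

The marked fraction of the population is 199/1981, so in a sample of 645 expect C·(M/N) marked.
E[R] = 199 × 645 / 1981 = 128355 / 1981 ≈ 64.8 → 65

expected recaptures ≈ 65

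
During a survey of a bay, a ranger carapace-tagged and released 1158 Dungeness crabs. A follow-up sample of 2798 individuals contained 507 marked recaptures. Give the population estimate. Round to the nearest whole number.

N = (1158 × 2798) / 507 = 3240084 / 507 ≈ 6390.7 → 6391

N ≈ 6391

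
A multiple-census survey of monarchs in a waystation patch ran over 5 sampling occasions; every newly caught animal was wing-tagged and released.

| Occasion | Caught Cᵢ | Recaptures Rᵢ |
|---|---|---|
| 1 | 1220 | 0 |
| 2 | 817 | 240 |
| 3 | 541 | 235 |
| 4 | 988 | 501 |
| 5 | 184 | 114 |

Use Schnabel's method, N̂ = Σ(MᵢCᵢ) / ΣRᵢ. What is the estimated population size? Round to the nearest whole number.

Marked at large before each occasion: Mᵢ = Σⱼ<ᵢ (Cⱼ − Rⱼ) → M1=0, M2=1220, M3=1797, M4=2103, M5=2590
Σ MᵢCᵢ = 0·1220 + 1220·817 + 1797·541 + 2103·988 + 2590·184 = 0 + 996740 + 972177 + 2077764 + 476560 = 4523241
Σ Rᵢ = 0 + 240 + 235 + 501 + 114 = 1090
N̂ = 4523241 / 1090 ≈ 4149.8 → 4150

N ≈ 4150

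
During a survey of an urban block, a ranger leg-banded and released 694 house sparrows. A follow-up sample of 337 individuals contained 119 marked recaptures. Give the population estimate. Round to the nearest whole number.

Lincoln-Petersen assumes M/N = R/C, so N = M·C / R.
N = (694 × 337) / 119 = 233878 / 119 ≈ 1965.4 → 1965

N ≈ 1965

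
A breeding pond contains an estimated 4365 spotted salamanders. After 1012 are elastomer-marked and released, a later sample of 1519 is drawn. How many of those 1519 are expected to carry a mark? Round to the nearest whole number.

expected recaptures ≈ 352

Expected recaptures E[R] = M·C / N.
E[R] = 1012 × 1519 / 4365 = 1537228 / 4365 ≈ 352.2 → 352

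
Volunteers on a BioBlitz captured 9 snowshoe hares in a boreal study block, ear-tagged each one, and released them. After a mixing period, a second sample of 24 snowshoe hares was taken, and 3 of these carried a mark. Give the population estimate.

Lincoln-Petersen assumes M/N = R/C, so N = M·C / R.
N = (9 × 24) / 3 = 216 / 3 = 72

N = 72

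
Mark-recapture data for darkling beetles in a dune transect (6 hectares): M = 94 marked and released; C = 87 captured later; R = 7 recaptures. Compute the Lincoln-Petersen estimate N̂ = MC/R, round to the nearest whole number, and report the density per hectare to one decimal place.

density ≈ 194.7 darkling beetles per hectare

N̂ = 94·87/7 = 8178/7 ≈ 1168.3 → 1168
Density = N̂ / area = 1168 / 6 ≈ 194.67 → 194.7 per hectare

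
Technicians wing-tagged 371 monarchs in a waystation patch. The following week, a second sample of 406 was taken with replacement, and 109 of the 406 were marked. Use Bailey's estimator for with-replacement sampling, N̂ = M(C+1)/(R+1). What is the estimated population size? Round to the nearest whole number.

N̂ = 371·(406+1)/(109+1) = 371·407/110 = 150997/110 ≈ 1372.7 → 1373

N ≈ 1373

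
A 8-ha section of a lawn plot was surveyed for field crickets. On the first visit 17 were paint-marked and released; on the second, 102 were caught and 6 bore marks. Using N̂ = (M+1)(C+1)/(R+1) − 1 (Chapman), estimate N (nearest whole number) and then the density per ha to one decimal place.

density ≈ 33.0 field crickets per ha

N̂ = 18·103/7 − 1 = 1854/7 − 1 ≈ 263.9 → 264
Density = N̂ / area = 264 / 8 = 33.0 per ha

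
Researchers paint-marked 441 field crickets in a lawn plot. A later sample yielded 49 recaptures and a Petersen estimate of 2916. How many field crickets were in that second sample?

C = 324

From N = M·C/R: C = N·R / M = 2916·49 / 441 = 142884 / 441 = 324.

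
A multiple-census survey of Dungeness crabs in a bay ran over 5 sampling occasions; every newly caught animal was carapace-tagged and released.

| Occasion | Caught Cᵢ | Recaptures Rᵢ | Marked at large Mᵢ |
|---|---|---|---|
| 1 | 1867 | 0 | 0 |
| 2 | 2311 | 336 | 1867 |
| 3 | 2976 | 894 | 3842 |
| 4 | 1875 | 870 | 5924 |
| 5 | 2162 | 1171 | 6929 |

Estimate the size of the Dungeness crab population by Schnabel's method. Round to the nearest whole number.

N ≈ 12,790

Σ MᵢCᵢ = 0·1867 + 1867·2311 + 3842·2976 + 5924·1875 + 6929·2162 = 0 + 4314637 + 11433792 + 11107500 + 14980498 = 41836427
Σ Rᵢ = 0 + 336 + 894 + 870 + 1171 = 3271
N̂ = 41836427 / 3271 ≈ 12790.1 → 12790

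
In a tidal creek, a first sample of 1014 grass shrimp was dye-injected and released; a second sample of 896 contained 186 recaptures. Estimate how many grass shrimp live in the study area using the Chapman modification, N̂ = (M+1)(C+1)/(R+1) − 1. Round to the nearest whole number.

N ≈ 4868

N̂ = (1014+1)(896+1)/(186+1) − 1 = 1015·897/187 − 1
= 910455/187 − 1 ≈ 4868.7 − 1 ≈ 4867.7 → 4868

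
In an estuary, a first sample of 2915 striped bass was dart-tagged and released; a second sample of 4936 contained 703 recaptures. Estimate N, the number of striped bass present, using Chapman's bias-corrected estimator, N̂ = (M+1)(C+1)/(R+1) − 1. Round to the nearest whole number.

N̂ = (2915+1)(4936+1)/(703+1) − 1 = 2916·4937/704 − 1
= 14396292/704 − 1 ≈ 20449.3 − 1 ≈ 20448.3 → 20448

N ≈ 20,448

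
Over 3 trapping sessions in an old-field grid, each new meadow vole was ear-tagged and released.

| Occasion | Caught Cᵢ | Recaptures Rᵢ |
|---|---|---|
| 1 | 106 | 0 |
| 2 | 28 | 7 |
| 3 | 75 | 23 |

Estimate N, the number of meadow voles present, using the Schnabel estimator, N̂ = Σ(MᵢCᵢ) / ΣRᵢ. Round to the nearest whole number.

Marked at large before each occasion: Mᵢ = Σⱼ<ᵢ (Cⱼ − Rⱼ) → M1=0, M2=106, M3=127
Σ MᵢCᵢ = 0·106 + 106·28 + 127·75 = 0 + 2968 + 9525 = 12493
Σ Rᵢ = 0 + 7 + 23 = 30
N̂ = 12493 / 30 ≈ 416.4 → 416

N ≈ 416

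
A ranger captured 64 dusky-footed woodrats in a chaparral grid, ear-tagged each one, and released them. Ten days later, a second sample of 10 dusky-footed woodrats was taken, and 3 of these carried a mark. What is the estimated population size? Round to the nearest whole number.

N ≈ 213

The marked fraction in the recapture sample should equal the marked fraction in the population: 3/10 = 64/N.
N = (64 × 10) / 3 = 640 / 3 ≈ 213.3 → 213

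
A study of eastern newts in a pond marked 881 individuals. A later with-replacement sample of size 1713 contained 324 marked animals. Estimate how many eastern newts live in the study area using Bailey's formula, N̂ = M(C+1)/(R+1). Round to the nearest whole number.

N̂ = 881·(1713+1)/(324+1) = 881·1714/325 = 1510034/325 ≈ 4646.3 → 4646

N ≈ 4646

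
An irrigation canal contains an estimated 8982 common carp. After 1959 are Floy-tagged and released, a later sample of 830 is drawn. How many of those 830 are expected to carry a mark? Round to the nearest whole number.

The marked fraction of the population is 1959/8982, so in a sample of 830 expect C·(M/N) marked.
E[R] = 1959 × 830 / 8982 = 1625970 / 8982 ≈ 181.0 → 181

expected recaptures ≈ 181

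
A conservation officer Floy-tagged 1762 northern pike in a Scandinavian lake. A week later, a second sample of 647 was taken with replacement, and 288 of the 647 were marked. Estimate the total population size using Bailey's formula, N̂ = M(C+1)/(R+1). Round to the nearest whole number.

N ≈ 3951

N̂ = 1762·(647+1)/(288+1) = 1762·648/289 = 1141776/289 ≈ 3950.8 → 3951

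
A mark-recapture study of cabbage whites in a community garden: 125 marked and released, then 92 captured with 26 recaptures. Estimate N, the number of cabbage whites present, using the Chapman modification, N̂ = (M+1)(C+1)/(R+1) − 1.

N = 433

N̂ = (125+1)(92+1)/(26+1) − 1 = 126·93/27 − 1
= 11718/27 − 1 = 434 − 1 = 433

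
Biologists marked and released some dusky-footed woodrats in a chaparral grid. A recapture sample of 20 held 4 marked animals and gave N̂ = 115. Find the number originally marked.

From N = M·C/R: M = N·R / C = 115·4 / 20 = 460 / 20 = 23.

M = 23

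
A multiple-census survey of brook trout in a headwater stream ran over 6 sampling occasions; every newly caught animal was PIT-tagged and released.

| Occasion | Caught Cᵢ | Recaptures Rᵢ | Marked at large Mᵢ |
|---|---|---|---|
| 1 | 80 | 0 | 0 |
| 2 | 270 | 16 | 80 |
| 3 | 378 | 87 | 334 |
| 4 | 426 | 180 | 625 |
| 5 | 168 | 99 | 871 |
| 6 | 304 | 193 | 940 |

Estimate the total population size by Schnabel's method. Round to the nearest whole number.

Σ MᵢCᵢ = 0·80 + 80·270 + 334·378 + 625·426 + 871·168 + 940·304 = 0 + 21600 + 126252 + 266250 + 146328 + 285760 = 846190
Σ Rᵢ = 0 + 16 + 87 + 180 + 99 + 193 = 575
N̂ = 846190 / 575 ≈ 1471.6 → 1472

N ≈ 1472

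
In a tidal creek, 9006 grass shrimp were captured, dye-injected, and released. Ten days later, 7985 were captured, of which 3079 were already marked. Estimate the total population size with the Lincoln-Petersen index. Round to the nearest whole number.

N ≈ 23,356

Lincoln-Petersen assumes M/N = R/C, so N = M·C / R.
N = (9006 × 7985) / 3079 = 71912910 / 3079 ≈ 23355.9 → 23356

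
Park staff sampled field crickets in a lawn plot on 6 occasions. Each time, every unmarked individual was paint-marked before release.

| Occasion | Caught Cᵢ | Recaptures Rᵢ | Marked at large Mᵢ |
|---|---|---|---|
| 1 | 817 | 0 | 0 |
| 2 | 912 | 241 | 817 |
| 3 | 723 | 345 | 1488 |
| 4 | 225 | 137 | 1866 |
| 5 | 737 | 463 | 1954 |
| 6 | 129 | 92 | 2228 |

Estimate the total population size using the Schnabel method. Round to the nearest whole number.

N ≈ 3105

Σ MᵢCᵢ = 0·817 + 817·912 + 1488·723 + 1866·225 + 1954·737 + 2228·129 = 0 + 745104 + 1075824 + 419850 + 1440098 + 287412 = 3968288
Σ Rᵢ = 0 + 241 + 345 + 137 + 463 + 92 = 1278
N̂ = 3968288 / 1278 ≈ 3105.1 → 3105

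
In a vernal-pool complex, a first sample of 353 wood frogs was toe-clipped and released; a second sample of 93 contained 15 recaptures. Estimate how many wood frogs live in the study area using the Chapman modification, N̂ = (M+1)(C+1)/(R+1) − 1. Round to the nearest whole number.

N̂ = (353+1)(93+1)/(15+1) − 1 = 354·94/16 − 1
= 33276/16 − 1 ≈ 2079.8 − 1 ≈ 2078.8 → 2079

N ≈ 2079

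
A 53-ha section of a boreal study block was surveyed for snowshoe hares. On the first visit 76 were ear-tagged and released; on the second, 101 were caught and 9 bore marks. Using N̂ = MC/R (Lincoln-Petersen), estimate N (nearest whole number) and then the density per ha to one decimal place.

N̂ = 76·101/9 = 7676/9 ≈ 852.9 → 853
Density = N̂ / area = 853 / 53 ≈ 16.09 → 16.1 per ha

density ≈ 16.1 snowshoe hares per ha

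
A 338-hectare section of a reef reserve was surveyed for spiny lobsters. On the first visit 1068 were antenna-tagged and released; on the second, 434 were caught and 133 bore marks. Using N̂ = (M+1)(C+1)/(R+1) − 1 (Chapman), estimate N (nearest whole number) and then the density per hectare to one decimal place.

density ≈ 10.3 spiny lobsters per hectare

N̂ = 1069·435/134 − 1 = 465015/134 − 1 ≈ 3469.3 → 3469
Density = N̂ / area = 3469 / 338 ≈ 10.26 → 10.3 per hectare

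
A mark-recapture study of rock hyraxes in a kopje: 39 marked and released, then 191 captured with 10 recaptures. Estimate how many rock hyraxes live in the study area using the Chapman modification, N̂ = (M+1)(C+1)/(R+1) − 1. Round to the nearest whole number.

N ≈ 697

N̂ = (39+1)(191+1)/(10+1) − 1 = 40·192/11 − 1
= 7680/11 − 1 ≈ 698.2 − 1 ≈ 697.2 → 697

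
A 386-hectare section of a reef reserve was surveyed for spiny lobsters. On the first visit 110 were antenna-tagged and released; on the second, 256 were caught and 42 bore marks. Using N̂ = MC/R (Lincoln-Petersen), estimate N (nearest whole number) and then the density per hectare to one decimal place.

density ≈ 1.7 spiny lobsters per hectare

N̂ = 110·256/42 = 28160/42 ≈ 670.48 → 670
Density = N̂ / area = 670 / 386 ≈ 1.74 → 1.7 per hectare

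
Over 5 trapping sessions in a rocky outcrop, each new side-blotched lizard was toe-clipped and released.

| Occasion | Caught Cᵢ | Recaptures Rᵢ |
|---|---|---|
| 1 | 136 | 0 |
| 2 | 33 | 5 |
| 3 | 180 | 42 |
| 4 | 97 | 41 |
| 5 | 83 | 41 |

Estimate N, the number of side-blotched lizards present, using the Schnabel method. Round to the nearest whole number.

Marked at large before each occasion: Mᵢ = Σⱼ<ᵢ (Cⱼ − Rⱼ) → M1=0, M2=136, M3=164, M4=302, M5=358
Σ MᵢCᵢ = 0·136 + 136·33 + 164·180 + 302·97 + 358·83 = 0 + 4488 + 29520 + 29294 + 29714 = 93016
Σ Rᵢ = 0 + 5 + 42 + 41 + 41 = 129
N̂ = 93016 / 129 ≈ 721.1 → 721

N ≈ 721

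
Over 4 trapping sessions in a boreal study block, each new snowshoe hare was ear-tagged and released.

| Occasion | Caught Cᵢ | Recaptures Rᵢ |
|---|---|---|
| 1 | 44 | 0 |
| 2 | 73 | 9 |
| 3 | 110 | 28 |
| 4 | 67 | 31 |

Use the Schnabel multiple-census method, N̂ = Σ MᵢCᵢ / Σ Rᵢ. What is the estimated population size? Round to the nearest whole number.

Marked at large before each occasion: Mᵢ = Σⱼ<ᵢ (Cⱼ − Rⱼ) → M1=0, M2=44, M3=108, M4=190
Σ MᵢCᵢ = 0·44 + 44·73 + 108·110 + 190·67 = 0 + 3212 + 11880 + 12730 = 27822
Σ Rᵢ = 0 + 9 + 28 + 31 = 68
N̂ = 27822 / 68 ≈ 409.1 → 409

N ≈ 409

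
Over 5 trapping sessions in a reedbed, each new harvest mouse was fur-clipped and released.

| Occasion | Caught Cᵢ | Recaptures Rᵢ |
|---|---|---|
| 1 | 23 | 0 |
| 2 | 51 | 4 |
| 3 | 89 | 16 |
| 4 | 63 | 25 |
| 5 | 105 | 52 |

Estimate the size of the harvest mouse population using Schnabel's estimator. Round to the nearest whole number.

N ≈ 365

Marked at large before each occasion: Mᵢ = Σⱼ<ᵢ (Cⱼ − Rⱼ) → M1=0, M2=23, M3=70, M4=143, M5=181
Σ MᵢCᵢ = 0·23 + 23·51 + 70·89 + 143·63 + 181·105 = 0 + 1173 + 6230 + 9009 + 19005 = 35417
Σ Rᵢ = 0 + 4 + 16 + 25 + 52 = 97
N̂ = 35417 / 97 ≈ 365.1 → 365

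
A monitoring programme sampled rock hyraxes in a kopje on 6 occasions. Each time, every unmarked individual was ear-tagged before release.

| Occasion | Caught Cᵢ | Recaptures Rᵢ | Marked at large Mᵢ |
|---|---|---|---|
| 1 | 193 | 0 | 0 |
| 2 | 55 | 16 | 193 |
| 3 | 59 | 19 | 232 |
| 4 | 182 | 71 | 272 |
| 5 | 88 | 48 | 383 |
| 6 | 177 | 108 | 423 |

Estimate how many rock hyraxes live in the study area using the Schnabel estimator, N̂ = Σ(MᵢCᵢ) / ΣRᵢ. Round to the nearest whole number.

Σ MᵢCᵢ = 0·193 + 193·55 + 232·59 + 272·182 + 383·88 + 423·177 = 0 + 10615 + 13688 + 49504 + 33704 + 74871 = 182382
Σ Rᵢ = 0 + 16 + 19 + 71 + 48 + 108 = 262
N̂ = 182382 / 262 ≈ 696.1 → 696

N ≈ 696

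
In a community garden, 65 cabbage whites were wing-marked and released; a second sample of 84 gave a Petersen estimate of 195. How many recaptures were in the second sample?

From N = M·C/R: R = M·C / N = 65·84 / 195 = 5460 / 195 = 28.

R = 28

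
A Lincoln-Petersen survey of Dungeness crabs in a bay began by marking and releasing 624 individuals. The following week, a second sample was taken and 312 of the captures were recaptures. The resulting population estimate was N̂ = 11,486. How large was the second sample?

From N = M·C/R: C = N·R / M = 11486·312 / 624 = 3583632 / 624 = 5743.

C = 5743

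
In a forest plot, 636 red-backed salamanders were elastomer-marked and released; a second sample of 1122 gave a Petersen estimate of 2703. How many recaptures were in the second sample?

From N = M·C/R: R = M·C / N = 636·1122 / 2703 = 713592 / 2703 = 264.

R = 264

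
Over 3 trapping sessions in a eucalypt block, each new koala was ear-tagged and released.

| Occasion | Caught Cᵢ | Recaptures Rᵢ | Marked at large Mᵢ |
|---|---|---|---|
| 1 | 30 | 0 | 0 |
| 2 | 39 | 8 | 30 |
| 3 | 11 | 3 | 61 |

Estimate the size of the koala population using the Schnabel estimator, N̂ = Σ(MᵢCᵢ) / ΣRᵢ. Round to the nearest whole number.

N ≈ 167

Σ MᵢCᵢ = 0·30 + 30·39 + 61·11 = 0 + 1170 + 671 = 1841
Σ Rᵢ = 0 + 8 + 3 = 11
N̂ = 1841 / 11 ≈ 167.4 → 167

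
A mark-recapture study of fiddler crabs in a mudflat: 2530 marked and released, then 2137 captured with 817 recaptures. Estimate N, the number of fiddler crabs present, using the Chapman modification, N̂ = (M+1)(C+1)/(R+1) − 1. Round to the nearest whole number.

N ≈ 6614

N̂ = (2530+1)(2137+1)/(817+1) − 1 = 2531·2138/818 − 1
= 5411278/818 − 1 ≈ 6615.3 − 1 ≈ 6614.3 → 6614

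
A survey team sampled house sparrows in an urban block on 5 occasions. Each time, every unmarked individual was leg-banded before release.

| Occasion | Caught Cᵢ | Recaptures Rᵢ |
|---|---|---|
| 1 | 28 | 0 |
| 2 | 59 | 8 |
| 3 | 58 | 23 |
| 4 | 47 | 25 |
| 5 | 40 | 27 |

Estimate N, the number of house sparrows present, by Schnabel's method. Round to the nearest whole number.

Marked at large before each occasion: Mᵢ = Σⱼ<ᵢ (Cⱼ − Rⱼ) → M1=0, M2=28, M3=79, M4=114, M5=136
Σ MᵢCᵢ = 0·28 + 28·59 + 79·58 + 114·47 + 136·40 = 0 + 1652 + 4582 + 5358 + 5440 = 17032
Σ Rᵢ = 0 + 8 + 23 + 25 + 27 = 83
N̂ = 17032 / 83 ≈ 205.2 → 205

N ≈ 205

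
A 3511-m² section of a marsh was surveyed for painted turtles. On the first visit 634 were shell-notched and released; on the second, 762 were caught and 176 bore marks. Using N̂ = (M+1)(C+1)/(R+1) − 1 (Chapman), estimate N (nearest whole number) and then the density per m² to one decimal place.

N̂ = 635·763/177 − 1 = 484505/177 − 1 ≈ 2736.3 → 2736
Density = N̂ / area = 2736 / 3511 ≈ 0.78 → 0.8 per m²

density ≈ 0.8 painted turtles per m²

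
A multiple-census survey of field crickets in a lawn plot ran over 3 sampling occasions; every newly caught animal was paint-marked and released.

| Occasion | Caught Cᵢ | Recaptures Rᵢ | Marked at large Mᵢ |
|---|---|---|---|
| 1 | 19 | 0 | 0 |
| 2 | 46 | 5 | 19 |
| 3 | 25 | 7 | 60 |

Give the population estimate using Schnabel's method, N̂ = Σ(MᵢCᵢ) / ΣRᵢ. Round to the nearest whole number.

Σ MᵢCᵢ = 0·19 + 19·46 + 60·25 = 0 + 874 + 1500 = 2374
Σ Rᵢ = 0 + 5 + 7 = 12
N̂ = 2374 / 12 ≈ 197.8 → 198

N ≈ 198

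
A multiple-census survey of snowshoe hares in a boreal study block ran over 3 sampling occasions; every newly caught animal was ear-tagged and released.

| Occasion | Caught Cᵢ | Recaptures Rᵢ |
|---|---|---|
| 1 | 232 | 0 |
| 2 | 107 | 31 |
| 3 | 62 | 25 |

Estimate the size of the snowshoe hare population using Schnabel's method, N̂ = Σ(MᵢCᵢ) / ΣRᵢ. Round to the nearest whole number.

Marked at large before each occasion: Mᵢ = Σⱼ<ᵢ (Cⱼ − Rⱼ) → M1=0, M2=232, M3=308
Σ MᵢCᵢ = 0·232 + 232·107 + 308·62 = 0 + 24824 + 19096 = 43920
Σ Rᵢ = 0 + 31 + 25 = 56
N̂ = 43920 / 56 ≈ 784.3 → 784

N ≈ 784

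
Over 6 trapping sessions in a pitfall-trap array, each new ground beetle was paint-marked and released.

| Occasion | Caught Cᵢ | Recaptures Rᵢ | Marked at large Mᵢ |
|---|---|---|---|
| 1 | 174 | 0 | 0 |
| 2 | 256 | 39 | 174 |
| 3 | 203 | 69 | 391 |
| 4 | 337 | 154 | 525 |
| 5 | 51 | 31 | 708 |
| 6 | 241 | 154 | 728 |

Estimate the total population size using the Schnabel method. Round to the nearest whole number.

Σ MᵢCᵢ = 0·174 + 174·256 + 391·203 + 525·337 + 708·51 + 728·241 = 0 + 44544 + 79373 + 176925 + 36108 + 175448 = 512398
Σ Rᵢ = 0 + 39 + 69 + 154 + 31 + 154 = 447
N̂ = 512398 / 447 ≈ 1146.3 → 1146

N ≈ 1146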